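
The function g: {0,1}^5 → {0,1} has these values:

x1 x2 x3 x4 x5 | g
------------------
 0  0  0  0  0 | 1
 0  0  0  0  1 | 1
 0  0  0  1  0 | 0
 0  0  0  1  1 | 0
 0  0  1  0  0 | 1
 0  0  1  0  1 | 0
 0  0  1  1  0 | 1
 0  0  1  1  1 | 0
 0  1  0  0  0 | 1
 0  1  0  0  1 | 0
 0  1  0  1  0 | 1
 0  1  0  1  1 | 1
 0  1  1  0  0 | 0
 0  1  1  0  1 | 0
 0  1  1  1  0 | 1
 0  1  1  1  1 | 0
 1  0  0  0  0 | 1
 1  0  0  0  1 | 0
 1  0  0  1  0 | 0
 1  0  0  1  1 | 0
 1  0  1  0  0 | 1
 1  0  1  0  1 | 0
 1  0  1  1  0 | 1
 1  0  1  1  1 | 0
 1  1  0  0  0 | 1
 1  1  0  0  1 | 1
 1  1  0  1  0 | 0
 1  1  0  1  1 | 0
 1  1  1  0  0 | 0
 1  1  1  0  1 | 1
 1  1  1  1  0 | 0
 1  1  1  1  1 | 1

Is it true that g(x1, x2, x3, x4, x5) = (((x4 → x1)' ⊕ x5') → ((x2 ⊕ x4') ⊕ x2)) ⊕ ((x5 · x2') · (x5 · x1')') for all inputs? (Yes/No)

Test each input against both g and the formula:
  x1=0, x2=0, x3=0, x4=0, x5=0: formula gives 1, g = 1 ✓
  x1=0, x2=0, x3=0, x4=0, x5=1: formula gives 1, g = 1 ✓
  x1=0, x2=0, x3=0, x4=1, x5=0: formula gives 1, but g = 0 ✗
A single disagreement suffices: at (0,0,0,1,0) they differ, so the formula does not compute g.

No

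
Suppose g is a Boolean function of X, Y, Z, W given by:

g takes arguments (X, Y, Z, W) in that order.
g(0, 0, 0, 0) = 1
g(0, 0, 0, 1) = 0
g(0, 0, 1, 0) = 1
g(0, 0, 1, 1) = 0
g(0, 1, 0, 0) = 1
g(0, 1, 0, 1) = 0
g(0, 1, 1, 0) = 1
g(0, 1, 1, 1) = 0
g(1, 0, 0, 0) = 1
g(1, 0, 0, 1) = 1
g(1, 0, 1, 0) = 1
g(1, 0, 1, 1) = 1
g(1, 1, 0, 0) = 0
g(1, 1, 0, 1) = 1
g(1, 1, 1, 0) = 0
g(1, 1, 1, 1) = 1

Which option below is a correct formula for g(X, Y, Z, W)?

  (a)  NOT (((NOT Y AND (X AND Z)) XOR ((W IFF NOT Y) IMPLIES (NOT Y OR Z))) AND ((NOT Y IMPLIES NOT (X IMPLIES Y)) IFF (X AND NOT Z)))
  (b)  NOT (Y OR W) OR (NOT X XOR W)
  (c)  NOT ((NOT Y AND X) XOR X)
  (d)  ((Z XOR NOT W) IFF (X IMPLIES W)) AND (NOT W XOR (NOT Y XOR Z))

b

(a) fails at (0,0,0,0): the formula yields 0, g is 1.
(c) fails at (0,0,0,1): the formula yields 1, g is 0.
(d) fails at (0,0,0,0): the formula yields 0, g is 1.
That leaves (b). Evaluating it on every row reproduces the table of g exactly.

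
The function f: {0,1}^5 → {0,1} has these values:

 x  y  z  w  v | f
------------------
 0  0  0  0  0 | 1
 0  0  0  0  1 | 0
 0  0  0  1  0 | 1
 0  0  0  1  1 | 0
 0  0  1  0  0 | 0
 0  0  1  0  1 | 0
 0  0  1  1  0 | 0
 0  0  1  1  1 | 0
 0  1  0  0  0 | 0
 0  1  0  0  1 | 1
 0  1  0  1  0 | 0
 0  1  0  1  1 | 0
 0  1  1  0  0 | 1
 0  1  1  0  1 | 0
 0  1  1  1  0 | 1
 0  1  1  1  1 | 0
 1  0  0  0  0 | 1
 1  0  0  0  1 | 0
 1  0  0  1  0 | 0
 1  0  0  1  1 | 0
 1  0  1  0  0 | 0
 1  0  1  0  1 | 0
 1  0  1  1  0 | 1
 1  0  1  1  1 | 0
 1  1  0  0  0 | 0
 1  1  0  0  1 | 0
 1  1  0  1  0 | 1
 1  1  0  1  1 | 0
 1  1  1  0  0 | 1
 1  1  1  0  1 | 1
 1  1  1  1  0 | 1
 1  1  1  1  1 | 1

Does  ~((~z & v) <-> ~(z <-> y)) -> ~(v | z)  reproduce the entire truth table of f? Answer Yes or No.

Evaluate ~((~z & v) <-> ~(z <-> y)) -> ~(v | z) on each row and compare to f:
  x=0, y=0, z=0, w=0, v=0: formula gives 1, f = 1 ✓
  x=0, y=0, z=0, w=0, v=1: formula gives 0, f = 0 ✓
  x=0, y=0, z=0, w=1, v=0: formula gives 1, f = 1 ✓
  x=0, y=0, z=0, w=1, v=1: formula gives 0, f = 0 ✓
  …
  x=0, y=1, z=0, w=0, v=0: formula gives 1, but f = 0 ✗
A single disagreement suffices: at (0,1,0,0,0) they differ, so the formula does not compute f.

No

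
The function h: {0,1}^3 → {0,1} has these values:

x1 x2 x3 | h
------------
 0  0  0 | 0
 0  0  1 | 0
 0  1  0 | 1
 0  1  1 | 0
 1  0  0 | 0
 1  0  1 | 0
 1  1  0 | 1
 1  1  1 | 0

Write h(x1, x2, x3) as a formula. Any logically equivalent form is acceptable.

h(x1, x2, x3) = ((NOT x1 AND x2) AND NOT x3) OR ((x1 AND x2) AND NOT x3)

The 1-rows are (0,1,0), (1,1,0). Each contributes one minterm — ¬x1·x2·¬x3; x1·x2·¬x3 — and their disjunction is a sum-of-products form of h.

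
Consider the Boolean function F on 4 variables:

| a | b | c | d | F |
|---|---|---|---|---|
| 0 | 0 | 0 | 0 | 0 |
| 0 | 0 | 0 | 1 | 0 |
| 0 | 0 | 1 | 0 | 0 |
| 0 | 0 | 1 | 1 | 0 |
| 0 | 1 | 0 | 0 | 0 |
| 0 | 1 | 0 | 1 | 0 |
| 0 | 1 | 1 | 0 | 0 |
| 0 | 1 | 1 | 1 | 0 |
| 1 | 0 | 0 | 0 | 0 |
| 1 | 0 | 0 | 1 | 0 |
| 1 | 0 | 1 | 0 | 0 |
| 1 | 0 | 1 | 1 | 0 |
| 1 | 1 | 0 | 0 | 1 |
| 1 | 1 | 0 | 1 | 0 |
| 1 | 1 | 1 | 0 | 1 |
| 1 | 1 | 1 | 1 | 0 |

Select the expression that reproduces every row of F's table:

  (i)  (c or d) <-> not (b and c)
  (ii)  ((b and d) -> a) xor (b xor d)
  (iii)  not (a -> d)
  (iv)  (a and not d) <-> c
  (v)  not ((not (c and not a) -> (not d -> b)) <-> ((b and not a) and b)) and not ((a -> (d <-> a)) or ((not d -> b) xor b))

(i) disagrees with F on (0,0,0,1) (formula → 1, table → 0); rule it out.
(ii) disagrees with F on (0,0,0,0) (formula → 1, table → 0); rule it out.
(iii) disagrees with F on (1,0,0,0) (formula → 1, table → 0); rule it out.
(iv) disagrees with F on (0,0,0,0) (formula → 1, table → 0); rule it out.
That leaves (v). Evaluating it on every row reproduces the table of F exactly.

v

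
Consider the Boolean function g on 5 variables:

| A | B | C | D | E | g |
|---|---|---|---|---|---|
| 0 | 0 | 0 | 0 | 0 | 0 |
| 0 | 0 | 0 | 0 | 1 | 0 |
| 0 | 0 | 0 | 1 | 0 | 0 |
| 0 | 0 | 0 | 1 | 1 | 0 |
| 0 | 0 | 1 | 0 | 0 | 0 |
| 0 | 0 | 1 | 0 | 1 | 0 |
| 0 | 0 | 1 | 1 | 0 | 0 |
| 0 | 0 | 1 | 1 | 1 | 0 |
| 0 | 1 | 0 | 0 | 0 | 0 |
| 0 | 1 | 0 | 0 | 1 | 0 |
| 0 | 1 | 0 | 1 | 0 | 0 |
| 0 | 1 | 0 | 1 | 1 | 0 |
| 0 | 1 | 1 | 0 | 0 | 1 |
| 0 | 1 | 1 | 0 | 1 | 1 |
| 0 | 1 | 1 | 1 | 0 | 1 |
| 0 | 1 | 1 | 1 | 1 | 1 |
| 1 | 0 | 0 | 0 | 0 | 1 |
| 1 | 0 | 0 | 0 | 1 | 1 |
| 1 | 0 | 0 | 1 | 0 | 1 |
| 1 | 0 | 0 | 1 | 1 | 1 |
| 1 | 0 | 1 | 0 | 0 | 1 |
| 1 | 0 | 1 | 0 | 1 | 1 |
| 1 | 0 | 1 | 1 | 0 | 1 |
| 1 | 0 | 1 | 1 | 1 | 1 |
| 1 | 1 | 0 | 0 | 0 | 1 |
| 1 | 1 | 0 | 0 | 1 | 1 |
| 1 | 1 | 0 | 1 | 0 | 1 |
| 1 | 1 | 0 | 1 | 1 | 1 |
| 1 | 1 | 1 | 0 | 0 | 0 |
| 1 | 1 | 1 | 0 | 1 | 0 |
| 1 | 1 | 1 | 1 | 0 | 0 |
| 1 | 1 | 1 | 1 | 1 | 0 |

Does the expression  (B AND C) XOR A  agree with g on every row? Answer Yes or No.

Test each input against both g and the formula:
  A=0, B=0, C=0, D=0, E=0: formula gives 0, g = 0 ✓
  A=0, B=0, C=0, D=0, E=1: formula gives 0, g = 0 ✓
  A=0, B=0, C=0, D=1, E=0: formula gives 0, g = 0 ✓
  A=0, B=0, C=0, D=1, E=1: formula gives 0, g = 0 ✓
  …and likewise for the remaining 28 rows.
All 32 rows match — the expression computes g exactly.

Yes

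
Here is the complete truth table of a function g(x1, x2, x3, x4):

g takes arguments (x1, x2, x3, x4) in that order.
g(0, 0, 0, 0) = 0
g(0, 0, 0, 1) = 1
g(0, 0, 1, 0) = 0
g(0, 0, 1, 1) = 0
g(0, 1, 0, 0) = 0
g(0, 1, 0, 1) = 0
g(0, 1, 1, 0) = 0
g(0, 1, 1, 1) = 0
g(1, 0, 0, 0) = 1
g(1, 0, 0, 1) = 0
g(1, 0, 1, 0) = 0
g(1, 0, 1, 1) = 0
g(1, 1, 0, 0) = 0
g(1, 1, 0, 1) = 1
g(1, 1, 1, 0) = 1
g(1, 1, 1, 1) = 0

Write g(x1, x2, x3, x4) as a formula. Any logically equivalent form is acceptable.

Collect the rows where g=1 — (0,0,0,1), (1,0,0,0), (1,1,0,1), (1,1,1,0) — and write one minterm per row: ¬x1·¬x2·¬x3·x4, x1·¬x2·¬x3·¬x4, x1·x2·¬x3·x4, x1·x2·x3·¬x4. Their union (logical OR) reproduces the table exactly.

g(x1, x2, x3, x4) = (((((x1' · x2') · x3') · x4) + (((x1 · x2') · x3') · x4')) + (((x1 · x2) · x3') · x4)) + (((x1 · x2) · x3) · x4')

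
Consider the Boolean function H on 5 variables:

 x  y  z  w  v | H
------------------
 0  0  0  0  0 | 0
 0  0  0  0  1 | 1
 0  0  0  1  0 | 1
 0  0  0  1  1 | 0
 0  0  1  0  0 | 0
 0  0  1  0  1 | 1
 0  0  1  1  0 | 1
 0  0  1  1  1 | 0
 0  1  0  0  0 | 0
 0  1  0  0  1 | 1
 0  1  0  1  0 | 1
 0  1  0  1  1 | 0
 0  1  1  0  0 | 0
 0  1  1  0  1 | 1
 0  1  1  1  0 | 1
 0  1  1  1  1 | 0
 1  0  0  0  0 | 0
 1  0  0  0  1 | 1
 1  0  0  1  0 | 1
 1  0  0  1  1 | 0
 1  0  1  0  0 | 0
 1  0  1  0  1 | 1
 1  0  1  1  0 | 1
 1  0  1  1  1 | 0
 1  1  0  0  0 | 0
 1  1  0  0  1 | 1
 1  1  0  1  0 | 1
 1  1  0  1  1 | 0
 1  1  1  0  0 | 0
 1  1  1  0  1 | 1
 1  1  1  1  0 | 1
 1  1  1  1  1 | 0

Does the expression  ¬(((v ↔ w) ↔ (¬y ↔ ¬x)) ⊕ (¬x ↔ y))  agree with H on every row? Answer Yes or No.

Evaluate ¬(((v ↔ w) ↔ (¬y ↔ ¬x)) ⊕ (¬x ↔ y)) on each row and compare to H:
  x=0, y=0, z=0, w=0, v=0: formula gives 0, H = 0 ✓
  x=0, y=0, z=0, w=0, v=1: formula gives 1, H = 1 ✓
  x=0, y=0, z=0, w=1, v=0: formula gives 1, H = 1 ✓
  x=0, y=0, z=0, w=1, v=1: formula gives 0, H = 0 ✓
  …and likewise for the remaining 28 rows.
All 32 rows match — the expression computes H exactly.

Yes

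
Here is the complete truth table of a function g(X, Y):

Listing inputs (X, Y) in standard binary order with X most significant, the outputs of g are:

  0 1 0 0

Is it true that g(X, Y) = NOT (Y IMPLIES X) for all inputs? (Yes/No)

Yes

Check the formula against g row by row:
  X=0, Y=0: formula gives 0, g = 0 ✓
  X=0, Y=1: formula gives 1, g = 1 ✓
  X=1, Y=0: formula gives 0, g = 0 ✓
  X=1, Y=1: formula gives 0, g = 0 ✓
No disagreement on any input; they are logically equivalent.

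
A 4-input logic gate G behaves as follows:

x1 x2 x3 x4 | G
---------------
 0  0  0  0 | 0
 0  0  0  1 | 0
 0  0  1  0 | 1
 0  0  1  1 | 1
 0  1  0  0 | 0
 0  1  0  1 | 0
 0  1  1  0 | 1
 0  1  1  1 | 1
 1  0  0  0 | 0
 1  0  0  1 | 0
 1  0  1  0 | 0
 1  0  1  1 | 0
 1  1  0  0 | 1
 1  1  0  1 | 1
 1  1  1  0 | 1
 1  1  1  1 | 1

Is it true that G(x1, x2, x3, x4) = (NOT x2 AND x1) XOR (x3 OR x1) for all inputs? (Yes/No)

Yes

Evaluate (NOT x2 AND x1) XOR (x3 OR x1) on each row and compare to G:
  x1=0, x2=0, x3=0, x4=0: formula gives 0, G = 0 ✓
  x1=0, x2=0, x3=0, x4=1: formula gives 0, G = 0 ✓
  x1=0, x2=0, x3=1, x4=0: formula gives 1, G = 1 ✓
  x1=0, x2=0, x3=1, x4=1: formula gives 1, G = 1 ✓
  …and likewise for the remaining 12 rows.
All 16 rows match — the expression computes G exactly.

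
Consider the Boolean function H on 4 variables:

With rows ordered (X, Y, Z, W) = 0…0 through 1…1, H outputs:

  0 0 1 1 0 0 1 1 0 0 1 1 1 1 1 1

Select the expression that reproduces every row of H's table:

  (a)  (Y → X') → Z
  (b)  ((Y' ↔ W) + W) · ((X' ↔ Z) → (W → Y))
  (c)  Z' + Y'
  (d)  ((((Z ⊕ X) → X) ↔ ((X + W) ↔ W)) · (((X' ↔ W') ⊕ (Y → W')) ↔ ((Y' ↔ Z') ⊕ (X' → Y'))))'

(b) disagrees with H on (0,0,0,1) (formula → 1, table → 0); rule it out.
(c) disagrees with H on (0,0,0,0) (formula → 1, table → 0); rule it out.
(d) disagrees with H on (0,0,0,1) (formula → 1, table → 0); rule it out.
That leaves (a). Evaluating it on every row reproduces the table of H exactly.

a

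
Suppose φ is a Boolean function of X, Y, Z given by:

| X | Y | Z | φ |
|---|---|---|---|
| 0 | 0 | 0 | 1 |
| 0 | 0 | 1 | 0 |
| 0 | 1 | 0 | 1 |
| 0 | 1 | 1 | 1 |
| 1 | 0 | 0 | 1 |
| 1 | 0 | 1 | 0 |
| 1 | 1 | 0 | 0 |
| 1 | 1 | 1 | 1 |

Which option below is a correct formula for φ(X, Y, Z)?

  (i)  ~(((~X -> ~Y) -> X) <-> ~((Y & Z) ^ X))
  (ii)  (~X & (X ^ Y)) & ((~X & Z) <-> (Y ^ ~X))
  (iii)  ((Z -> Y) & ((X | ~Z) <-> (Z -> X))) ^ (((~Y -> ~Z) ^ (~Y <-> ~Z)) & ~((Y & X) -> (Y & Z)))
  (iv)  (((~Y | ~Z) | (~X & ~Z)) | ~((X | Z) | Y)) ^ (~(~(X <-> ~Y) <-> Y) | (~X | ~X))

(i) disagrees with φ on (0,0,1) (formula → 1, table → 0); rule it out.
(ii) disagrees with φ on (0,0,0) (formula → 0, table → 1); rule it out.
(iv) disagrees with φ on (0,0,0) (formula → 0, table → 1); rule it out.
That leaves (iii). Evaluating it on every row reproduces the table of φ exactly.

iii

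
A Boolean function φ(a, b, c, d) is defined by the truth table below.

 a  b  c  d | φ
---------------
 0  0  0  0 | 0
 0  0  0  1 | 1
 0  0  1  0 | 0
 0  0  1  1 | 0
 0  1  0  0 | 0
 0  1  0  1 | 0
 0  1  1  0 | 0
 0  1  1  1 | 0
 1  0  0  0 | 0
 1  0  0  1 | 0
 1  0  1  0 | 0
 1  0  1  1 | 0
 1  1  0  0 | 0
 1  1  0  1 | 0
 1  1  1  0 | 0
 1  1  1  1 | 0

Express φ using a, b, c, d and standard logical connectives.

φ(a, b, c, d) = ((¬a ∧ ¬b) ∧ ¬c) ∧ d

φ is 1 on exactly one input, (0,0,0,1), whose minterm is ¬a·¬b·¬c·d. So φ is just that conjunction.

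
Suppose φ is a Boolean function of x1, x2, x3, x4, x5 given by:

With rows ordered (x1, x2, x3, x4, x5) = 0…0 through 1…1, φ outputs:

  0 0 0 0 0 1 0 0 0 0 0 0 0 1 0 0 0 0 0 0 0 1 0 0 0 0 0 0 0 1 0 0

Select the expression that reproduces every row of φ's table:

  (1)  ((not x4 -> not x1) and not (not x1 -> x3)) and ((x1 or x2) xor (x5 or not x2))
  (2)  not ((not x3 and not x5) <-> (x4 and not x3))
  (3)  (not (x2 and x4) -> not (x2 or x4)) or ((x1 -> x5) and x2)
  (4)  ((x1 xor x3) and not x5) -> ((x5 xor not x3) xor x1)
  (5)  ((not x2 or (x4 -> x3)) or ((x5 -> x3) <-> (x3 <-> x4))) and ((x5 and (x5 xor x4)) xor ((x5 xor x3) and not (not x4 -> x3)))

5

(1): at (0,0,0,0,0) it gives 1, but φ = 0 — eliminated.
(2): at (0,0,0,0,0) it gives 1, but φ = 0 — eliminated.
(3): at (0,0,0,0,0) it gives 1, but φ = 0 — eliminated.
(4): at (0,0,0,0,0) it gives 1, but φ = 0 — eliminated.
Only (5) survives; checking it on all 32 rows confirms it matches φ.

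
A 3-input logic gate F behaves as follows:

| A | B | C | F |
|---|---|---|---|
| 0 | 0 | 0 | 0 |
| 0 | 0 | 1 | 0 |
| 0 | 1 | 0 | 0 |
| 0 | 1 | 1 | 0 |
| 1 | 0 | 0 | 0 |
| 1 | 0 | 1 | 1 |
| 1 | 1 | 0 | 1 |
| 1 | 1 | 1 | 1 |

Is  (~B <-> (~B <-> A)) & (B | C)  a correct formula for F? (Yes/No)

Evaluate (~B <-> (~B <-> A)) & (B | C) on each row and compare to F:
  A=0, B=0, C=0: formula gives 0, F = 0 ✓
  A=0, B=0, C=1: formula gives 0, F = 0 ✓
  A=0, B=1, C=0: formula gives 0, F = 0 ✓
  A=0, B=1, C=1: formula gives 0, F = 0 ✓
  A=1, B=0, C=0: formula gives 0, F = 0 ✓
  …and likewise for the remaining 3 rows.
No disagreement on any input; they are logically equivalent.

Yes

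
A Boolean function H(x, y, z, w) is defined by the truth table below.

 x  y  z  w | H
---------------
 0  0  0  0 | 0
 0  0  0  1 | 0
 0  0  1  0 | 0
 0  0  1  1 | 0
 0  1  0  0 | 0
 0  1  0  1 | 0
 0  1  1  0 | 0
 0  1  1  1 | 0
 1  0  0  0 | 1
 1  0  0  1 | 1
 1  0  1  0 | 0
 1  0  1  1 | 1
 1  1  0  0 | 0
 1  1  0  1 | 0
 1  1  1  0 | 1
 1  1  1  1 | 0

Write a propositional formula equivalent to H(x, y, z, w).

H=1 on 4 inputs: (1,0,0,0), (1,0,0,1), (1,0,1,1), (1,1,1,0). Reading each as a conjunction of literals (x·¬y·¬z·¬w, x·¬y·¬z·w, x·¬y·z·w, x·y·z·¬w) and taking the OR gives the canonical DNF.

H(x, y, z, w) = (((((x ∧ ¬y) ∧ ¬z) ∧ ¬w) ∨ (((x ∧ ¬y) ∧ ¬z) ∧ w)) ∨ (((x ∧ ¬y) ∧ z) ∧ w)) ∨ (((x ∧ y) ∧ z) ∧ ¬w)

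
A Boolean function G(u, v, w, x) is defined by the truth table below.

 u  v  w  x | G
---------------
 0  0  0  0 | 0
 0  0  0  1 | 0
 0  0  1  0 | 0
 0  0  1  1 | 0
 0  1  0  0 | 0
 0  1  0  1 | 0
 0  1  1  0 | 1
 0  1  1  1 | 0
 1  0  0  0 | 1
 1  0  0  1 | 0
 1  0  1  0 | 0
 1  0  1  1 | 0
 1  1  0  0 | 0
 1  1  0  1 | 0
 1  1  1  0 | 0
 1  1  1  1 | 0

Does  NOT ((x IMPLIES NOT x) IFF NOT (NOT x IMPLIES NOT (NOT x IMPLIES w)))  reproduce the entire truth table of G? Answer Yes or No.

Evaluate NOT ((x IMPLIES NOT x) IFF NOT (NOT x IMPLIES NOT (NOT x IMPLIES w))) on each row and compare to G:
  u=0, v=0, w=0, x=0: formula gives 1, but G = 0 ✗
Row (0,0,0,0) is a counterexample, so the formula is not equivalent to G.

No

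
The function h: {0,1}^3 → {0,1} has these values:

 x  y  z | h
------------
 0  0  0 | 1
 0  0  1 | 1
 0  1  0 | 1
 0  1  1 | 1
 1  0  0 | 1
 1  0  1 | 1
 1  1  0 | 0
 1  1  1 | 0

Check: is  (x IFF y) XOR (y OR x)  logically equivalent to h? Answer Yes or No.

Yes

Evaluate (x IFF y) XOR (y OR x) on each row and compare to h:
  x=0, y=0, z=0: formula gives 1, h = 1 ✓
  x=0, y=0, z=1: formula gives 1, h = 1 ✓
  x=0, y=1, z=0: formula gives 1, h = 1 ✓
  x=0, y=1, z=1: formula gives 1, h = 1 ✓
  x=1, y=0, z=0: formula gives 1, h = 1 ✓
  …and likewise for the remaining 3 rows.
Every row agrees, so the formula is equivalent.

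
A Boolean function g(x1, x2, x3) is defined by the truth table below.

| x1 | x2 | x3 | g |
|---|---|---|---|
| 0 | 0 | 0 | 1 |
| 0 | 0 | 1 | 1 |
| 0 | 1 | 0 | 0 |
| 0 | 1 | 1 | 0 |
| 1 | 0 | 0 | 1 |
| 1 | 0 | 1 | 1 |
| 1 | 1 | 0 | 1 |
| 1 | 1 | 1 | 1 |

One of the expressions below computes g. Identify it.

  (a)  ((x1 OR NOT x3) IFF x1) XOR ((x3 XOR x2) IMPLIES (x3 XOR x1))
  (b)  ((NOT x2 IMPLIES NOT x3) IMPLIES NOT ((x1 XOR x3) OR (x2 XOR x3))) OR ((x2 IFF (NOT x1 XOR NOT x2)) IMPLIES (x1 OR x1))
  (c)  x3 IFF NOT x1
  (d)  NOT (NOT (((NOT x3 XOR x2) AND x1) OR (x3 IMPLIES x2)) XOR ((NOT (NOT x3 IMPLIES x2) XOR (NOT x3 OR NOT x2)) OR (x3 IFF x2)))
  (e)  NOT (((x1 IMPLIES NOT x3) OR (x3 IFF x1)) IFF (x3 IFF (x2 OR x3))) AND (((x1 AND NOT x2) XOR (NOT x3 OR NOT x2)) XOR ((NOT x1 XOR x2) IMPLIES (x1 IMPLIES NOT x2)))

(a) disagrees with g on (0,0,1) (formula → 0, table → 1); rule it out.
(c) disagrees with g on (0,0,0) (formula → 0, table → 1); rule it out.
(d) disagrees with g on (0,0,0) (formula → 0, table → 1); rule it out.
(e) disagrees with g on (0,0,0) (formula → 0, table → 1); rule it out.
That leaves (b). Evaluating it on every row reproduces the table of g exactly.

b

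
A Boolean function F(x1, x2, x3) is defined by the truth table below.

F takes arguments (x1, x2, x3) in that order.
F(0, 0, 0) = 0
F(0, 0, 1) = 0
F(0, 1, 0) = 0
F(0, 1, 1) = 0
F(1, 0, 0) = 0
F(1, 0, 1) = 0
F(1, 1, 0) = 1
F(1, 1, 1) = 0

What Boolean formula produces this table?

Only row (1,1,0) gives 1. That row's minterm x1·x2·¬x3 is F directly.

F(x1, x2, x3) = (x1 and x2) and not x3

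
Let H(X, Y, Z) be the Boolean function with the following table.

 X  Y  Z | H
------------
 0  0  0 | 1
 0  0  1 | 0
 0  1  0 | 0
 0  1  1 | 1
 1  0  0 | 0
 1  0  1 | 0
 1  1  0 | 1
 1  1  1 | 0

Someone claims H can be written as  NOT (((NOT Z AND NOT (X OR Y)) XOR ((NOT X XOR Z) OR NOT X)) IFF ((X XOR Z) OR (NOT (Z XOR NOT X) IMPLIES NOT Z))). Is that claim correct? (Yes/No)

Evaluate NOT (((NOT Z AND NOT (X OR Y)) XOR ((NOT X XOR Z) OR NOT X)) IFF ((X XOR Z) OR (NOT (Z XOR NOT X) IMPLIES NOT Z))) on each row and compare to H:
  X=0, Y=0, Z=0: formula gives 1, H = 1 ✓
  X=0, Y=0, Z=1: formula gives 0, H = 0 ✓
  X=0, Y=1, Z=0: formula gives 0, H = 0 ✓
  X=0, Y=1, Z=1: formula gives 0, but H = 1 ✗
Row (0,1,1) is a counterexample, so the formula is not equivalent to H.

No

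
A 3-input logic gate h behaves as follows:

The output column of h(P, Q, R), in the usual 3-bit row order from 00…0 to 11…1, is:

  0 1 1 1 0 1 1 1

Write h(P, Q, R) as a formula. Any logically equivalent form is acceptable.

h(P, Q, R) = NOT (((NOT P AND NOT Q) AND NOT R) OR ((P AND NOT Q) AND NOT R))

The 0-rows are (0,0,0), (1,0,0). Take each as a conjunction (¬P·¬Q·¬R, P·¬Q·¬R), form their disjunction, and complement — that gives a formula that is 1 everywhere h is.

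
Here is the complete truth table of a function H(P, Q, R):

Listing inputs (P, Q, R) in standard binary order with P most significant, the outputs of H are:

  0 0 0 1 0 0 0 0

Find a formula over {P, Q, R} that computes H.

Only row (0,1,1) gives 1. That row's minterm ¬P·Q·R is H directly.

H(P, Q, R) = (¬P ∧ Q) ∧ R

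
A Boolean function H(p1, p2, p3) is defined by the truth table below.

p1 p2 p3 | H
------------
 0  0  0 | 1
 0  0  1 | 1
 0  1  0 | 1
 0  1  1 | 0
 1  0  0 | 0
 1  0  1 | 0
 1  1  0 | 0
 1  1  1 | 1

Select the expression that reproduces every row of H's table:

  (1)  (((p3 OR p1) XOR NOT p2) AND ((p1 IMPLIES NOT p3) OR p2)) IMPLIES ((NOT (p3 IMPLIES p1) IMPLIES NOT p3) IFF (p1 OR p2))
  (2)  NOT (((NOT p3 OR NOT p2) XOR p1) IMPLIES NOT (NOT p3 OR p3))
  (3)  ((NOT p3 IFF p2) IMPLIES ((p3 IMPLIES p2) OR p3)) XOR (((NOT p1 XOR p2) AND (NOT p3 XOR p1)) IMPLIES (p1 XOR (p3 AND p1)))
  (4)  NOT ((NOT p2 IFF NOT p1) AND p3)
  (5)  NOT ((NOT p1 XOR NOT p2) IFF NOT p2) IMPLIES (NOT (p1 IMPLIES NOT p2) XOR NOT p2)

2

(1) fails at (0,0,0): the formula yields 0, H is 1.
(3) fails at (0,0,1): the formula yields 0, H is 1.
(4) fails at (0,0,1): the formula yields 0, H is 1.
(5) fails at (0,1,0): the formula yields 0, H is 1.
That leaves (2). Evaluating it on every row reproduces the table of H exactly.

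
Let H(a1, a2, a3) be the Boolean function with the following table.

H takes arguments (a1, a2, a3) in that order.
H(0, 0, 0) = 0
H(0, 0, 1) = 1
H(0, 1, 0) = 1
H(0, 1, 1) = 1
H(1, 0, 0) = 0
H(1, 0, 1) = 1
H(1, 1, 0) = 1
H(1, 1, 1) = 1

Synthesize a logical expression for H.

H is 0 on only 2 rows — (0,0,0), (1,0,0). Writing each as a minterm (¬a1·¬a2·¬a3, a1·¬a2·¬a3) and OR-ing them characterizes exactly where H=0, so H is the negation of that disjunction.

H(a1, a2, a3) = ¬(((¬a1 ∧ ¬a2) ∧ ¬a3) ∨ ((a1 ∧ ¬a2) ∧ ¬a3))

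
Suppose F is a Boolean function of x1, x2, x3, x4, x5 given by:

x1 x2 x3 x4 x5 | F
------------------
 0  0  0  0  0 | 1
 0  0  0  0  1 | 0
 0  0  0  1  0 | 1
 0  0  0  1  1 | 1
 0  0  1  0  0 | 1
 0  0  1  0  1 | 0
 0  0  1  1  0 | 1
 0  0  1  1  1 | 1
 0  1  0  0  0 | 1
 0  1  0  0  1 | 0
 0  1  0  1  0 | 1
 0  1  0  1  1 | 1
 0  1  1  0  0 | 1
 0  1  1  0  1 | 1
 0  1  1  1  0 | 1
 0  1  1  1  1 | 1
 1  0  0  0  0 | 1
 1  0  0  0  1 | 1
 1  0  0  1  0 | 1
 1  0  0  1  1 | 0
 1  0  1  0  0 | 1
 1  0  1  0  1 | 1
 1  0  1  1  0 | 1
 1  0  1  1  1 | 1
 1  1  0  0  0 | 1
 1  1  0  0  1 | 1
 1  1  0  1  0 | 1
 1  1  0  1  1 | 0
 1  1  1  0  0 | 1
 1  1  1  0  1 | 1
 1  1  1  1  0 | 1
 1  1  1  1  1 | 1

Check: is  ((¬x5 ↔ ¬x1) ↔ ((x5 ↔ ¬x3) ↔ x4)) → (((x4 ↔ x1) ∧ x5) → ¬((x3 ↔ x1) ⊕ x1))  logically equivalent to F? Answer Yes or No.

Evaluate ((¬x5 ↔ ¬x1) ↔ ((x5 ↔ ¬x3) ↔ x4)) → (((x4 ↔ x1) ∧ x5) → ¬((x3 ↔ x1) ⊕ x1)) on each row and compare to F:
  x1=0, x2=0, x3=0, x4=0, x5=0: formula gives 1, F = 1 ✓
  x1=0, x2=0, x3=0, x4=0, x5=1: formula gives 0, F = 0 ✓
  x1=0, x2=0, x3=0, x4=1, x5=0: formula gives 1, F = 1 ✓
  x1=0, x2=0, x3=0, x4=1, x5=1: formula gives 1, F = 1 ✓
  …
  x1=0, x2=0, x3=1, x4=0, x5=1: formula gives 1, but F = 0 ✗
Row (0,0,1,0,1) is a counterexample, so the formula is not equivalent to F.

No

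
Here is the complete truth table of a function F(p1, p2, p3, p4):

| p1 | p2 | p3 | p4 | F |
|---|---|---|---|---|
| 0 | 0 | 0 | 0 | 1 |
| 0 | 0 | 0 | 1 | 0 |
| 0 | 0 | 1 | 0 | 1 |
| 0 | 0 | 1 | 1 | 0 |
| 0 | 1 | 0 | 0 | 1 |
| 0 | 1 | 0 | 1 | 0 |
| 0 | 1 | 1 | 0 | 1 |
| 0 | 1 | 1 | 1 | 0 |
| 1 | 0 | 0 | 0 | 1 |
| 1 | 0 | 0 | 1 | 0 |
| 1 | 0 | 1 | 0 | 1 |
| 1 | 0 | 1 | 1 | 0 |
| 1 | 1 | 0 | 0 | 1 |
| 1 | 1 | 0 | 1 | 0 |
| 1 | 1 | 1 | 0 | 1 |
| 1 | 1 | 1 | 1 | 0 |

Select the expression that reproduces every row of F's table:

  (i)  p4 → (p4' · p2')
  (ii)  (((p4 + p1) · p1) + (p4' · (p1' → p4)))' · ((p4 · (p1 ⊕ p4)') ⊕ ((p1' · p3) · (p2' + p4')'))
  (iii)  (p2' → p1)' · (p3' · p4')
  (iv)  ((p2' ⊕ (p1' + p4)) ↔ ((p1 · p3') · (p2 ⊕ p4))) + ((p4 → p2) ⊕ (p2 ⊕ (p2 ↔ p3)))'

(ii) fails at (0,0,0,0): the formula yields 0, F is 1.
(iii) fails at (0,0,1,0): the formula yields 0, F is 1.
(iv) fails at (0,0,0,1): the formula yields 1, F is 0.
That leaves (i). Evaluating it on every row reproduces the table of F exactly.

i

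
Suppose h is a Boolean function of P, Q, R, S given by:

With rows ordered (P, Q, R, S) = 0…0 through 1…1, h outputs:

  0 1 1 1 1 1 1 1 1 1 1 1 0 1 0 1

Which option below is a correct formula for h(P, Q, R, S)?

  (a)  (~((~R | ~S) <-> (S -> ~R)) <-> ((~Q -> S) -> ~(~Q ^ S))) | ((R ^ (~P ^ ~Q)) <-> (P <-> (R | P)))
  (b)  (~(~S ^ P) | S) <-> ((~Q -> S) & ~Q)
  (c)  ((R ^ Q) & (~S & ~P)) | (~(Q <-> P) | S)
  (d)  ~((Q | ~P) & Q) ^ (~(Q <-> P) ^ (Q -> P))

(a) fails at (0,0,0,1): the formula yields 0, h is 1.
(b) fails at (0,0,0,0): the formula yields 1, h is 0.
(d) fails at (0,0,0,1): the formula yields 0, h is 1.
(c) is the remaining candidate, and it agrees with h on all 16 inputs.

c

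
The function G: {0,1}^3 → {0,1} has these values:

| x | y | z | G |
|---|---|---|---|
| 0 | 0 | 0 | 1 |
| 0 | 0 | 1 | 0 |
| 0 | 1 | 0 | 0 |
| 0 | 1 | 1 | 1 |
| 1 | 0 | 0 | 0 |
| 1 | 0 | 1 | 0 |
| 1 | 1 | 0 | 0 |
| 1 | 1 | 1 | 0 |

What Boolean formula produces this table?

G(x, y, z) = ((~x & ~y) & ~z) | ((~x & y) & z)

The 1-rows are (0,0,0), (0,1,1). Each contributes one minterm — ¬x·¬y·¬z; ¬x·y·z — and their disjunction is a sum-of-products form of G.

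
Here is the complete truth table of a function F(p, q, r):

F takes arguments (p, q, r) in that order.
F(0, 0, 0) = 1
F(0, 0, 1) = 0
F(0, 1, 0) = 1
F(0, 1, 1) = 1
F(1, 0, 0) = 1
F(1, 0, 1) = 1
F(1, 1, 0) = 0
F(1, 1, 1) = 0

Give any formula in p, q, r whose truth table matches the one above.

F(p, q, r) = ~((((~p & ~q) & r) | ((p & q) & ~r)) | ((p & q) & r))

There are just 3 zero rows: (0,0,1), (1,1,0), (1,1,1). Their minterms are ¬p·¬q·r, p·q·¬r, p·q·r; the OR of those covers precisely the 0-outputs, and negating it yields F.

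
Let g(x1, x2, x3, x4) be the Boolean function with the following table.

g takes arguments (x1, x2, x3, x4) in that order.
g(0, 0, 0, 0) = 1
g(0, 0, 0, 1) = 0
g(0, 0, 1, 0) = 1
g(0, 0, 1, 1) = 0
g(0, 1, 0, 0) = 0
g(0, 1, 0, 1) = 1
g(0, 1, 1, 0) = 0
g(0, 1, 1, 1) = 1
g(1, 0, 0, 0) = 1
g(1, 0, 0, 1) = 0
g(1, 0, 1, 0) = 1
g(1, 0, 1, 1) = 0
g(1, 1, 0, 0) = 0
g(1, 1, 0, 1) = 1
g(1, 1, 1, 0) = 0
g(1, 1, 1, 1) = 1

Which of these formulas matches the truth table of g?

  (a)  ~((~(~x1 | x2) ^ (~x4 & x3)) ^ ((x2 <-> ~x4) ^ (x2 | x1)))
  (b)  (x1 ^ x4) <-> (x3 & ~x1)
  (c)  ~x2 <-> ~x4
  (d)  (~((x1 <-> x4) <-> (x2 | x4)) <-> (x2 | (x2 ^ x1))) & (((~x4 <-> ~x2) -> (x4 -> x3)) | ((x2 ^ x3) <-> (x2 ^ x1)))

c

(a) disagrees with g on (0,0,1,0) (formula → 0, table → 1); rule it out.
(b) disagrees with g on (0,0,1,0) (formula → 0, table → 1); rule it out.
(d) disagrees with g on (0,0,0,0) (formula → 0, table → 1); rule it out.
Only (c) survives; checking it on all 16 rows confirms it matches g.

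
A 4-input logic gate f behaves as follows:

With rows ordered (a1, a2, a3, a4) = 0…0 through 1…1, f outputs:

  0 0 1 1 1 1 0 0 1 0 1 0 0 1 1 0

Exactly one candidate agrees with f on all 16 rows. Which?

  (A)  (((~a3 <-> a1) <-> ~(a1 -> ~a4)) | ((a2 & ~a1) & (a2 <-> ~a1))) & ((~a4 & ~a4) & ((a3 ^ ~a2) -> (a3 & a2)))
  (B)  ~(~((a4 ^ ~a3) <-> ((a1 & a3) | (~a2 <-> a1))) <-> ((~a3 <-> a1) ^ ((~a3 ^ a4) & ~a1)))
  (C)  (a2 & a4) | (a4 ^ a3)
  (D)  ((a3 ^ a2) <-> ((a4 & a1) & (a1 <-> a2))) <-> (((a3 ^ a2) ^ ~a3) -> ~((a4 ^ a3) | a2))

(A) disagrees with f on (0,0,1,0) (formula → 0, table → 1); rule it out.
(C) disagrees with f on (0,0,0,1) (formula → 1, table → 0); rule it out.
(D) disagrees with f on (0,0,0,0) (formula → 1, table → 0); rule it out.
(B) is the remaining candidate, and it agrees with f on all 16 inputs.

B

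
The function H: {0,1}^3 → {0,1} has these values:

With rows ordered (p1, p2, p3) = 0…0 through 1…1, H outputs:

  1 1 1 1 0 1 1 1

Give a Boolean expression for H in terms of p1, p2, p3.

H(p1, p2, p3) = not ((p1 and not p2) and not p3)

H is 0 on exactly one input, (1,0,0), whose minterm is p1·¬p2·¬p3. So H is the negation of that single conjunction.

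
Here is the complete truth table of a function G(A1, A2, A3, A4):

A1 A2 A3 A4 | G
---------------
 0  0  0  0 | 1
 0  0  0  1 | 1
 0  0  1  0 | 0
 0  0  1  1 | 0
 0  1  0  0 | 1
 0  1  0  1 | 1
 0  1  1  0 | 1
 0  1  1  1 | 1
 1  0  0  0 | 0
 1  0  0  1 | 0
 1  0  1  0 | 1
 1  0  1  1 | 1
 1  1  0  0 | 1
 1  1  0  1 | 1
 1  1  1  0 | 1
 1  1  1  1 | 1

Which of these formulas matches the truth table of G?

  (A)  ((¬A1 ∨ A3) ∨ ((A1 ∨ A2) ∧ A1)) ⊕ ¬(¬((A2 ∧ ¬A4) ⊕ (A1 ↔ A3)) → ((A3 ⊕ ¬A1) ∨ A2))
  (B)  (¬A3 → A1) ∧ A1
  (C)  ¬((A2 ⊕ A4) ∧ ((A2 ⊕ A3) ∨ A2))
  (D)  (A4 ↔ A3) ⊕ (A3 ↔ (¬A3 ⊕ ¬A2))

(B) fails at (0,0,0,0): the formula yields 0, G is 1.
(C) fails at (0,0,1,0): the formula yields 1, G is 0.
(D) fails at (0,0,0,0): the formula yields 0, G is 1.
Only (A) survives; checking it on all 16 rows confirms it matches G.

A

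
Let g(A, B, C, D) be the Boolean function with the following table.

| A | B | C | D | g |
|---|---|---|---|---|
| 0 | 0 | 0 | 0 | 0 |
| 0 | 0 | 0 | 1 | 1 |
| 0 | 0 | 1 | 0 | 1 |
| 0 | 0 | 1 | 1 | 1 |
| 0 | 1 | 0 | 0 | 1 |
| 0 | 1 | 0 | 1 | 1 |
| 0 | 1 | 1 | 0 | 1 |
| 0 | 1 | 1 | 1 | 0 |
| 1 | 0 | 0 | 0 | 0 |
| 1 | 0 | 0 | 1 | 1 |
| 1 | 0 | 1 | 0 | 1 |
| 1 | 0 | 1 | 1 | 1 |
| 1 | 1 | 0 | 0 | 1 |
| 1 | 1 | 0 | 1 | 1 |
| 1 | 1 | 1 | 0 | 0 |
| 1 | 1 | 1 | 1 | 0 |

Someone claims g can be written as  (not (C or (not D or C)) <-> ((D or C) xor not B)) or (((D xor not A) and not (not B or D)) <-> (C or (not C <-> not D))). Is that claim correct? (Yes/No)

Yes

Test each input against both g and the formula:
  A=0, B=0, C=0, D=0: formula gives 0, g = 0 ✓
  A=0, B=0, C=0, D=1: formula gives 1, g = 1 ✓
  A=0, B=0, C=1, D=0: formula gives 1, g = 1 ✓
  A=0, B=0, C=1, D=1: formula gives 1, g = 1 ✓
  … (the remaining 12 rows also agree.)
All 16 rows match — the expression computes g exactly.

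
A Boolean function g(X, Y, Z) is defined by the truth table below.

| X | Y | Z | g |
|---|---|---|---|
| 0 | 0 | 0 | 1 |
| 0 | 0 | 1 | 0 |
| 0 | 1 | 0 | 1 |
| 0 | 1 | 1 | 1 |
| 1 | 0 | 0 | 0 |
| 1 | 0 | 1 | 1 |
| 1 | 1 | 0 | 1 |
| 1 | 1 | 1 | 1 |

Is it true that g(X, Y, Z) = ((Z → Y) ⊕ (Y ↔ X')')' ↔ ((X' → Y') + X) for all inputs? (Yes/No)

Test each input against both g and the formula:
  X=0, Y=0, Z=0: formula gives 1, g = 1 ✓
  X=0, Y=0, Z=1: formula gives 0, g = 0 ✓
  X=0, Y=1, Z=0: formula gives 1, g = 1 ✓
  X=0, Y=1, Z=1: formula gives 1, g = 1 ✓
  X=1, Y=0, Z=0: formula gives 0, g = 0 ✓
  …and likewise for the remaining 3 rows.
All 8 rows match — the expression computes g exactly.

Yes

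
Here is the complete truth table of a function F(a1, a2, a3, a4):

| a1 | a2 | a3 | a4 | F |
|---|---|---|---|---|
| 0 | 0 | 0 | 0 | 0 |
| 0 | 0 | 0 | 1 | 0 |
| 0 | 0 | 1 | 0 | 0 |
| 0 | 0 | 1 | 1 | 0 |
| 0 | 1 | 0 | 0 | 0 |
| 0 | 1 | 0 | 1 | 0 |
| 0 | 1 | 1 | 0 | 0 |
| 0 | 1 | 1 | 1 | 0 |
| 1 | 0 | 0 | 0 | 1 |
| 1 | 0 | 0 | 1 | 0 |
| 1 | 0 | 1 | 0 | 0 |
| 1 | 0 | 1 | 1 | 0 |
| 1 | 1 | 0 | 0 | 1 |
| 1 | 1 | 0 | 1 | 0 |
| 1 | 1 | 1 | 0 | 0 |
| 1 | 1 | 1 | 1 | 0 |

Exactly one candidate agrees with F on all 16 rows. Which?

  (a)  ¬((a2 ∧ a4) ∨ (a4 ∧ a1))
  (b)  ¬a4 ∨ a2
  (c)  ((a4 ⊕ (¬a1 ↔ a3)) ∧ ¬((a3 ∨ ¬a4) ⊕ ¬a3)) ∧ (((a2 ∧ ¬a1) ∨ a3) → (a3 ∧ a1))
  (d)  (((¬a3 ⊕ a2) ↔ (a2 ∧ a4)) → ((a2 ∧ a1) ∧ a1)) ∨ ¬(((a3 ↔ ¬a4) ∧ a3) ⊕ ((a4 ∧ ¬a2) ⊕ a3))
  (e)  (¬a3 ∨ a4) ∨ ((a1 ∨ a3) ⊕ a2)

c

(a): at (0,0,0,0) it gives 1, but F = 0 — eliminated.
(b): at (0,0,0,0) it gives 1, but F = 0 — eliminated.
(d): at (0,0,0,0) it gives 1, but F = 0 — eliminated.
(e): at (0,0,0,0) it gives 1, but F = 0 — eliminated.
That leaves (c). Evaluating it on every row reproduces the table of F exactly.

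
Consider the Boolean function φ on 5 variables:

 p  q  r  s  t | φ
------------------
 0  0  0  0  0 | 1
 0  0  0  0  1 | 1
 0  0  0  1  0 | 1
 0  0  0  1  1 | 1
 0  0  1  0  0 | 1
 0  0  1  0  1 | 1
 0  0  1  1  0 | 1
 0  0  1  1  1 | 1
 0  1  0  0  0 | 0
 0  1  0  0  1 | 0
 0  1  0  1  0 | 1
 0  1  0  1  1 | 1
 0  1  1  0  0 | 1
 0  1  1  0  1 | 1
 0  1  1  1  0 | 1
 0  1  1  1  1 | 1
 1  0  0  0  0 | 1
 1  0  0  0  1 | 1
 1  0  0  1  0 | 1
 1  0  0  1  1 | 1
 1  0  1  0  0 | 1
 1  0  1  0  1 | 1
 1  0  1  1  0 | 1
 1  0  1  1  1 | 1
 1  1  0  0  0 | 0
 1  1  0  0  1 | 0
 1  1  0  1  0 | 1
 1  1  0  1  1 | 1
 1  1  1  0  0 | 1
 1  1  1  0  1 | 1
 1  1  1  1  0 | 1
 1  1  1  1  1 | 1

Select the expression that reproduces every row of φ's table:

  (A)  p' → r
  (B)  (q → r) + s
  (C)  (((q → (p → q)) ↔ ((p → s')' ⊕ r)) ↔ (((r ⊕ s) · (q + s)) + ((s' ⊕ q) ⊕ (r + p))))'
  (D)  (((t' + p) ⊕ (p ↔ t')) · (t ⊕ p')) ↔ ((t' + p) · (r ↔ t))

(A) disagrees with φ on (0,0,0,0,0) (formula → 0, table → 1); rule it out.
(C) disagrees with φ on (0,0,1,1,0) (formula → 0, table → 1); rule it out.
(D) disagrees with φ on (0,0,1,0,0) (formula → 0, table → 1); rule it out.
That leaves (B). Evaluating it on every row reproduces the table of φ exactly.

B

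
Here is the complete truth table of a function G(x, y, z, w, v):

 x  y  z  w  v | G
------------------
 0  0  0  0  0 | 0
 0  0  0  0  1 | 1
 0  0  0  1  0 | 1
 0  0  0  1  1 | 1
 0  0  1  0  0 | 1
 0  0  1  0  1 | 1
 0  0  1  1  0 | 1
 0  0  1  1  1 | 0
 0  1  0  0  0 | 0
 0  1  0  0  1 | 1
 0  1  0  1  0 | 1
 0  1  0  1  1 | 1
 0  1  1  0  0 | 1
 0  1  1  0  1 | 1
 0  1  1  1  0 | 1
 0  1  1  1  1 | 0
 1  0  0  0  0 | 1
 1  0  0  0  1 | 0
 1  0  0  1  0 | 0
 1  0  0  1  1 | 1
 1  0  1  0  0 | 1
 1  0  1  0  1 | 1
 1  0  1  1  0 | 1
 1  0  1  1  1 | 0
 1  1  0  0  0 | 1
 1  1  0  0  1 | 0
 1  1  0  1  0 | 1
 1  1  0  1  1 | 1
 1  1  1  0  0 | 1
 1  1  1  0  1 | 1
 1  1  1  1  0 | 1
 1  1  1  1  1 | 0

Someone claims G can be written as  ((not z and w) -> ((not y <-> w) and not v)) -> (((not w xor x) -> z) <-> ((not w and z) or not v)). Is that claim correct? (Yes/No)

Check the formula against G row by row:
  x=0, y=0, z=0, w=0, v=0: formula gives 0, G = 0 ✓
  x=0, y=0, z=0, w=0, v=1: formula gives 1, G = 1 ✓
  x=0, y=0, z=0, w=1, v=0: formula gives 1, G = 1 ✓
  x=0, y=0, z=0, w=1, v=1: formula gives 1, G = 1 ✓
  … (the remaining 28 rows also agree.)
No disagreement on any input; they are logically equivalent.

Yes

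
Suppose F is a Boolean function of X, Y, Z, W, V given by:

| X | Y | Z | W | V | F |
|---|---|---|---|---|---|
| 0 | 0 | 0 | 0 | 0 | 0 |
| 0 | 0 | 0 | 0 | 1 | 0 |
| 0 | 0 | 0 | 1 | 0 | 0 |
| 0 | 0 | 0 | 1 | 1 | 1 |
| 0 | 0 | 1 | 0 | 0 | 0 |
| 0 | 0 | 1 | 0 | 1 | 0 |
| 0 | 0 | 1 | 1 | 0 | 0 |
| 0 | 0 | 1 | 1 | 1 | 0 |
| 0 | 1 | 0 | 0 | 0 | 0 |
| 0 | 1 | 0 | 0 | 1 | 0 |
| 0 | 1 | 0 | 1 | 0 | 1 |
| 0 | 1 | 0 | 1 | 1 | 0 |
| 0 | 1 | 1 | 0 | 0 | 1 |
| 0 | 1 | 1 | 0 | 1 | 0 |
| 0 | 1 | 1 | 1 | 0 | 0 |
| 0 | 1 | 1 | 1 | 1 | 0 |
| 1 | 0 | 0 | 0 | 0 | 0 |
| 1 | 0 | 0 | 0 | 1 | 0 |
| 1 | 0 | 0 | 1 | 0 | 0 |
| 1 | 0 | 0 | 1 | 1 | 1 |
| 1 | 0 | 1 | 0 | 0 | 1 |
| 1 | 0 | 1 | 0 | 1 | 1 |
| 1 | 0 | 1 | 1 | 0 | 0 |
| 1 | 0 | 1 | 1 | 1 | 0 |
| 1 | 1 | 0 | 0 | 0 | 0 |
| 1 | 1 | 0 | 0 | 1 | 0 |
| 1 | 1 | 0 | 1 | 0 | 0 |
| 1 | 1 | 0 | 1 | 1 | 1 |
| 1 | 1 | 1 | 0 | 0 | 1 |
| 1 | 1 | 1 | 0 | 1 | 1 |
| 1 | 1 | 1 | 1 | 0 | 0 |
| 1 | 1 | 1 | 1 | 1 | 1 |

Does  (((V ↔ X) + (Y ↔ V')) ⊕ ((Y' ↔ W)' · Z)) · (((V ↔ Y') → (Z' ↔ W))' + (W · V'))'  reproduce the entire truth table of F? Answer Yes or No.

No

Evaluate (((V ↔ X) + (Y ↔ V')) ⊕ ((Y' ↔ W)' · Z)) · (((V ↔ Y') → (Z' ↔ W))' + (W · V'))' on each row and compare to F:
  X=0, Y=0, Z=0, W=0, V=0: formula gives 1, but F = 0 ✗
A single disagreement suffices: at (0,0,0,0,0) they differ, so the formula does not compute F.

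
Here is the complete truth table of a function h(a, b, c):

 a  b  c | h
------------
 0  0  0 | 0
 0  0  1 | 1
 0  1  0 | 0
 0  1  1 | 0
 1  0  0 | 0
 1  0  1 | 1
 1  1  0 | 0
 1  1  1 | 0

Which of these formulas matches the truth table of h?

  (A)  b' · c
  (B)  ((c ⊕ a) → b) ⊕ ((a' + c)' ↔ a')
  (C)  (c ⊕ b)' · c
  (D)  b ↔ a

(B) fails at (0,0,0): the formula yields 1, h is 0.
(C) fails at (0,0,1): the formula yields 0, h is 1.
(D) fails at (0,0,0): the formula yields 1, h is 0.
That leaves (A). Evaluating it on every row reproduces the table of h exactly.

A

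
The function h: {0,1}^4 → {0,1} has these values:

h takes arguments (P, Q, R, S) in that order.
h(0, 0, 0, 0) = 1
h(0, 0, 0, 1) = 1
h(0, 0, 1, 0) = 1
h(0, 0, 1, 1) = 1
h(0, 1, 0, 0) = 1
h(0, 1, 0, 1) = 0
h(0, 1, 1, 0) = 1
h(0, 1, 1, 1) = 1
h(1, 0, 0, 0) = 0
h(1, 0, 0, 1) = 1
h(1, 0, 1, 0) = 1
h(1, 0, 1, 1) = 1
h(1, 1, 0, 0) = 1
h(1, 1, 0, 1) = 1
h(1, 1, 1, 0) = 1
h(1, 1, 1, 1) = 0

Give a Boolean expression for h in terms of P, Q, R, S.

h(P, Q, R, S) = not (((((not P and Q) and not R) and S) or (((P and not Q) and not R) and not S)) or (((P and Q) and R) and S))

There are just 3 zero rows: (0,1,0,1), (1,0,0,0), (1,1,1,1). Their minterms are ¬P·Q·¬R·S, P·¬Q·¬R·¬S, P·Q·R·S; the OR of those covers precisely the 0-outputs, and negating it yields h.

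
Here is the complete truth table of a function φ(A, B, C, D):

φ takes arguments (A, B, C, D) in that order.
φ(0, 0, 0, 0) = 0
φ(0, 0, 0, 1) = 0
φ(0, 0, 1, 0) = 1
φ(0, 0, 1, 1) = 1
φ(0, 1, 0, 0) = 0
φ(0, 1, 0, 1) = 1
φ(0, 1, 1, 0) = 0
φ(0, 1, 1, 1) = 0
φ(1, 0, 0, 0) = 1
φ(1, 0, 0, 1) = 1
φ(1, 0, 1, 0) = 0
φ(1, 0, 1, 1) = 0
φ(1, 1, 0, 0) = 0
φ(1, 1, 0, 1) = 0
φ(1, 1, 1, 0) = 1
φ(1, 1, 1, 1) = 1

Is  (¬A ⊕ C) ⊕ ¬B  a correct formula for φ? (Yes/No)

Test each input against both φ and the formula:
  A=0, B=0, C=0, D=0: formula gives 0, φ = 0 ✓
  A=0, B=0, C=0, D=1: formula gives 0, φ = 0 ✓
  A=0, B=0, C=1, D=0: formula gives 1, φ = 1 ✓
  A=0, B=0, C=1, D=1: formula gives 1, φ = 1 ✓
  A=0, B=1, C=0, D=0: formula gives 1, but φ = 0 ✗
Row (0,1,0,0) is a counterexample, so the formula is not equivalent to φ.

No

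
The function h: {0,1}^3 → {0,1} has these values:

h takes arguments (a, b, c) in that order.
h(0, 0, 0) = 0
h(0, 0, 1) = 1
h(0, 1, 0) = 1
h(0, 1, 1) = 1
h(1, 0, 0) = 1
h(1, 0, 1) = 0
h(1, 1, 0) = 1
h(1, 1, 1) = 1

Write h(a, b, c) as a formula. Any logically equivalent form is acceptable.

h(a, b, c) = ¬(((¬a ∧ ¬b) ∧ ¬c) ∨ ((a ∧ ¬b) ∧ c))

The 0-rows are (0,0,0), (1,0,1). Take each as a conjunction (¬a·¬b·¬c, a·¬b·c), form their disjunction, and complement — that gives a formula that is 1 everywhere h is.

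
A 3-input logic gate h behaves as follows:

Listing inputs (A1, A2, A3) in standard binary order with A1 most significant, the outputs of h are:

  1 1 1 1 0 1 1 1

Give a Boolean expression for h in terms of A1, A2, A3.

h(A1, A2, A3) = not ((A1 and not A2) and not A3)

h is 0 on exactly one input, (1,0,0), whose minterm is A1·¬A2·¬A3. So h is the negation of that single conjunction.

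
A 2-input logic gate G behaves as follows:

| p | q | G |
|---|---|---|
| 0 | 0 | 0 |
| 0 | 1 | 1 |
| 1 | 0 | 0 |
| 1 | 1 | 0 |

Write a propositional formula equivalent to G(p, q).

1 only at (0,1): NOT p AND q.

G(p, q) = not p and q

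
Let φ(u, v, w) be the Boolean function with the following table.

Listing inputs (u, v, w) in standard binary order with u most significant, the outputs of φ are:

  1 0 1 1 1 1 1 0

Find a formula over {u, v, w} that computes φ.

The 0-rows are (0,0,1), (1,1,1). Take each as a conjunction (¬u·¬v·w, u·v·w), form their disjunction, and complement — that gives a formula that is 1 everywhere φ is.

φ(u, v, w) = ~(((~u & ~v) & w) | ((u & v) & w))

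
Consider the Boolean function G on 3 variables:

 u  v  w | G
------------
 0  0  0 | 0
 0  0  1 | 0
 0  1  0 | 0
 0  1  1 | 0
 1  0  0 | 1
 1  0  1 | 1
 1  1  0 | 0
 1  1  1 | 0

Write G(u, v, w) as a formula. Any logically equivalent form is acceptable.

G(u, v, w) = ((u & ~v) & ~w) | ((u & ~v) & w)

The 1-rows are (1,0,0), (1,0,1). Each contributes one minterm — u·¬v·¬w; u·¬v·w — and their disjunction is a sum-of-products form of G.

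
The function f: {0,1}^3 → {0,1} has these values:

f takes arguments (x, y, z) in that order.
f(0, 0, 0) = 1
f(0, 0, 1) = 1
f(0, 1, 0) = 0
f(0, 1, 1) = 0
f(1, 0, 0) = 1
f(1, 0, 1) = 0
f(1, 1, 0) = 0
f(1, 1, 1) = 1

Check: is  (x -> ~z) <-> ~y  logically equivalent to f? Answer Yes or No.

Yes

Test each input against both f and the formula:
  x=0, y=0, z=0: formula gives 1, f = 1 ✓
  x=0, y=0, z=1: formula gives 1, f = 1 ✓
  x=0, y=1, z=0: formula gives 0, f = 0 ✓
  x=0, y=1, z=1: formula gives 0, f = 0 ✓
  x=1, y=0, z=0: formula gives 1, f = 1 ✓
  …and likewise for the remaining 3 rows.
All 8 rows match — the expression computes f exactly.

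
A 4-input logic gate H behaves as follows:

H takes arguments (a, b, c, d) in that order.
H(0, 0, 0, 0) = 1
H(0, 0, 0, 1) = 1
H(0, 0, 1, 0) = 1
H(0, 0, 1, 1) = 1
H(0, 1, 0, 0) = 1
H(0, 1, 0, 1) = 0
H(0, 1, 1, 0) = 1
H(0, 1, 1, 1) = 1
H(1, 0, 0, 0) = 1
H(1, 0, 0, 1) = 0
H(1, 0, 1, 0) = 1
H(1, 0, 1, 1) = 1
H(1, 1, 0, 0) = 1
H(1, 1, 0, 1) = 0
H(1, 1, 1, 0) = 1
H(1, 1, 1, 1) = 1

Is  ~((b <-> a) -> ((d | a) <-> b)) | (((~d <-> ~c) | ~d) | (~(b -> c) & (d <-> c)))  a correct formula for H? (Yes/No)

Yes

Check the formula against H row by row:
  a=0, b=0, c=0, d=0: formula gives 1, H = 1 ✓
  a=0, b=0, c=0, d=1: formula gives 1, H = 1 ✓
  a=0, b=0, c=1, d=0: formula gives 1, H = 1 ✓
  a=0, b=0, c=1, d=1: formula gives 1, H = 1 ✓
  …and likewise for the remaining 12 rows.
Every row agrees, so the formula is equivalent.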